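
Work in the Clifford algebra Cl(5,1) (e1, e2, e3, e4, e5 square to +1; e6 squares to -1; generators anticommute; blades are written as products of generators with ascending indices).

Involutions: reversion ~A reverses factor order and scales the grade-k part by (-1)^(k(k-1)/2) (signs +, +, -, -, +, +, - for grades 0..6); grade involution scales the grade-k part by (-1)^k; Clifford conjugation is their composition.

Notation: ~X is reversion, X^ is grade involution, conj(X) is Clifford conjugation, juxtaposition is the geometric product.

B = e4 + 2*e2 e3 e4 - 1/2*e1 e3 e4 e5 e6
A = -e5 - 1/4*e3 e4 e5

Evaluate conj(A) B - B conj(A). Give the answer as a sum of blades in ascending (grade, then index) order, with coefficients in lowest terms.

first term: 1/8*e1 e6 - 1/2*e2 e5 + 1/4*e3 e5 - e4 e5 + 1/2*e1 e3 e4 e6 - 2*e2 e3 e4 e5
second term: 1/8*e1 e6 + 1/2*e2 e5 + 1/4*e3 e5 + e4 e5 + 1/2*e1 e3 e4 e6 + 2*e2 e3 e4 e5
Answer: -e2 e5 - 2*e4 e5 - 4*e2 e3 e4 e5


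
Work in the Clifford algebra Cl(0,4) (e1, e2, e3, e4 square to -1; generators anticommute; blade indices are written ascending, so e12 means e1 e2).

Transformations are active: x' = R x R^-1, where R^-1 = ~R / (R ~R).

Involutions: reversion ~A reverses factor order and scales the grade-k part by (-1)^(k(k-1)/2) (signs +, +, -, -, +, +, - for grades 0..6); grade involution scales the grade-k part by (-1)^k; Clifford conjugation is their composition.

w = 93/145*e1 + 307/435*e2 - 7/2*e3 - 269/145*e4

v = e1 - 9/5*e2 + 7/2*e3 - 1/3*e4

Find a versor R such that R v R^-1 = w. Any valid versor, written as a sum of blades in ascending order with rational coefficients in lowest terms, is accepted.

Equal squares first: v^2 = w^2 = -14941/900. Then v + w = 238/145*e1 - 476/435*e2 - 952/435*e4 is a versor taking v to w, provided it is invertible.
Answer: 238/145*e1 - 476/435*e2 - 952/435*e4


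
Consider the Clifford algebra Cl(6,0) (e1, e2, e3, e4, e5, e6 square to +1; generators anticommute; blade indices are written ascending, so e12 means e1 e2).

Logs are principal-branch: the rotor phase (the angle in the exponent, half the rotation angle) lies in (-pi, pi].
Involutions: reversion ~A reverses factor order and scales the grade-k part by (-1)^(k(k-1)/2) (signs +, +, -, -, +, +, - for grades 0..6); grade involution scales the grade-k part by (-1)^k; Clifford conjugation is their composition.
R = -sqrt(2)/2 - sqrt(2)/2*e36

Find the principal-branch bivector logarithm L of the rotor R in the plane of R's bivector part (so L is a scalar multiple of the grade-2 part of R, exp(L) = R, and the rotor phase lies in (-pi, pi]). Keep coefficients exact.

The scalar part of R is -sqrt(2)/2, which pins the rotor phase on the principal branch; dividing the bivector part by the sine of that phase recovers the unit plane, and L is the phase times that plane.
Concretely: cos(phase) = -sqrt(2)/2 gives phase = ±3*pi/4, and since phase/sin(phase) is even the sign is immaterial: L = (phase/sin(phase)) * <R>_2 = (3*sqrt(2)*pi/4) * <R>_2.
Answer: -3*pi/4*e36


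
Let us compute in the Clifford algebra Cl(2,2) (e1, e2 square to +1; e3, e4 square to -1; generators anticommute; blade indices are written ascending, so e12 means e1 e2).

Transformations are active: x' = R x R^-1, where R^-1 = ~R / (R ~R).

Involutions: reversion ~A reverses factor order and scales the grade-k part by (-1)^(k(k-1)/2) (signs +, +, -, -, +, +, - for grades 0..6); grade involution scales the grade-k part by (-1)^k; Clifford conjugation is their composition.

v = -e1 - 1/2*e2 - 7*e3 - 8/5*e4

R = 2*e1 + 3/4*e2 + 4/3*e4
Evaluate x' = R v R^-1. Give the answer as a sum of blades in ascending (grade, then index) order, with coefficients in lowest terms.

~R = 2*e1 + 3/4*e2 + 4/3*e4, and R ~R = 401/144, so R^-1 = ~R / (401/144).
R v = -29/120 - 1/4*e12 - 14*e13 - 28/15*e14 - 21/4*e23 - 8/15*e24 + 28/3*e34
Answer: 1309/2005*e1 + 1483/4010*e2 + 7*e3 + 2744/2005*e4


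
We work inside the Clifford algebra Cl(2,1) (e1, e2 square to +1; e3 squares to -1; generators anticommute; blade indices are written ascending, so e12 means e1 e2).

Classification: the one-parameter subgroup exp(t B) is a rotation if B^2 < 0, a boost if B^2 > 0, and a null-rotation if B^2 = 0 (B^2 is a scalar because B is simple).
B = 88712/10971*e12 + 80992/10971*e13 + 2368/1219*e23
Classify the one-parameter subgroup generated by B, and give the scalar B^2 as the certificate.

B^2 term by term: the squares give (88712/10971)^2*(e12)^2 + (80992/10971)^2*(e13)^2 + (2368/1219)^2*(e23)^2 = 7869818944/120362841*(-1) + 6559704064/120362841*(+1) + 5607424/1485961*(+1) = -64/9 (each basis 2-blade squares to minus the product of its generators' squares); cross terms between blades sharing an index anticommute and cancel. So B^2 = -64/9.
Answer: rotation, certificate B^2 = -64/9. Why this suffices: the scalar -64/9 survives any versor conjugation, so its sign alone determines the class however B is presented.


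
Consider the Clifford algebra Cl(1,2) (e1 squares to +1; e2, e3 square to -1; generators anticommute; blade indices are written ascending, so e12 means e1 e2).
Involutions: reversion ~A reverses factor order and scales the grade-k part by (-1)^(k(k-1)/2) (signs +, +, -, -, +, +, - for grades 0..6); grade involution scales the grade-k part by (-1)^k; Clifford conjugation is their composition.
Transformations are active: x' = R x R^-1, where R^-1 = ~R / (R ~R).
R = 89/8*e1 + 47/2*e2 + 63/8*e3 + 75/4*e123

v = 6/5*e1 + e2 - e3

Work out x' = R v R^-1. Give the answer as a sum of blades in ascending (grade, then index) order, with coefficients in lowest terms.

~R = 89/8*e1 + 47/2*e2 + 63/8*e3 - 75/4*e123, and R ~R = -2223/16, so R^-1 = ~R / (-2223/16).
R v = -91/40 + 67/40*e12 - 73/40*e13 - 71/8*e23
Answer: 34673/22230*e1 + 2914/11115*e2 + 12671/7410*e3


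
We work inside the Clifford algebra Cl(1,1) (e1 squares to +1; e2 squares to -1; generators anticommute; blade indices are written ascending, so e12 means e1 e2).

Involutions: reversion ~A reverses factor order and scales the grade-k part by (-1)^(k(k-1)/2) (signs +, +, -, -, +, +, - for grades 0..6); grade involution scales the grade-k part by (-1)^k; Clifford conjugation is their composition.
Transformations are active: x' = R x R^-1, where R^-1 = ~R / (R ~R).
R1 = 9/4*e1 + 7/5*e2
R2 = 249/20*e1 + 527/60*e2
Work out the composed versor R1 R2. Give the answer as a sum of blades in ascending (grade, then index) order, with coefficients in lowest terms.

Distribute over the terms of R1 (each basis-blade product reordered to ascending indices, repeated generators contracted through their squares):
(9/4*e1) R2 = 2241/80 + 1581/80*e12
(7/5*e2) R2 = -3689/300 - 1743/100*e12
Summing the partial products and collecting blades:
Answer: 18859/1200 + 933/400*e12


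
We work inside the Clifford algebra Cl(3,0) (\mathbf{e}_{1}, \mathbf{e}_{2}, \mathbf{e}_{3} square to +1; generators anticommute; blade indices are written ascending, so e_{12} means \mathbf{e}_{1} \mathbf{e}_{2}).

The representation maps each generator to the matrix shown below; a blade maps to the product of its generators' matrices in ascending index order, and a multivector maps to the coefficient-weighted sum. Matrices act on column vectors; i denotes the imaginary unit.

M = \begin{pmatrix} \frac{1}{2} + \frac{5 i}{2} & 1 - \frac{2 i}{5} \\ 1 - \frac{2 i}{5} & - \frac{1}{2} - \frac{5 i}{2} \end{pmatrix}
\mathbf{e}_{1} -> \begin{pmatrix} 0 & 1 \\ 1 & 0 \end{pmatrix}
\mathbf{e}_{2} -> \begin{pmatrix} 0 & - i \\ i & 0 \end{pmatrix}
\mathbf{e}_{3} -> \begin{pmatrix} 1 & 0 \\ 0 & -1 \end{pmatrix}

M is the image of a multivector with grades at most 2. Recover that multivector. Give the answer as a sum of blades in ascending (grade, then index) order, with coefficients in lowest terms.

Method: 1, rho(e_{1}), rho(e_{2}), rho(e_{3}) form a trace-orthogonal basis of the 2x2 complex matrices (tr(X Y) = 2 if X = Y, else 0), so M = m0*1 + m1*rho(e_{1}) + m2*rho(e_{2}) + m3*rho(e_{3}) with m0 = tr(M)/2 = 0, m1 = tr(M rho(e_{1}))/2 = 1 - \frac{2 i}{5}, m2 = tr(M rho(e_{2}))/2 = 0, m3 = tr(M rho(e_{3}))/2 = \frac{1}{2} + \frac{5 i}{2}.
Multiplying table entries, the bivector images are rho(e_{12}) = i*rho(e_{3}), rho(e_{13}) = -i*rho(e_{2}), rho(e_{23}) = i*rho(e_{1}); with real blade coefficients the real parts of m0..m3 are the coefficients of 1, e_{1}, e_{2}, e_{3} and the imaginary parts give the bivectors (e_{23}: Im m1, e_{13}: -Im m2, e_{12}: Im m3).
Answer: e_{1} + \frac{1}{2} e_{3} + \frac{5}{2} e_{12} - \frac{2}{5} e_{23}


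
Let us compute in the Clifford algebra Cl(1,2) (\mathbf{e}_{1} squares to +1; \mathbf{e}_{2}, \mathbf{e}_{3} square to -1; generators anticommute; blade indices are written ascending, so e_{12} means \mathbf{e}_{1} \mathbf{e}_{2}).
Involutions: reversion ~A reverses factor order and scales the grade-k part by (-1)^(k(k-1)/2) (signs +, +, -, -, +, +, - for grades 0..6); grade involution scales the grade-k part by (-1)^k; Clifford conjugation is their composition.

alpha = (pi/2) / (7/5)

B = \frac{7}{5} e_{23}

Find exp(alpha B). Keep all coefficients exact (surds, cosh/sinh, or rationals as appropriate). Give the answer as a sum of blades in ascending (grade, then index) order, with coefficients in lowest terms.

B^2 = (\frac{7}{5})^2*(e_{23})^2 = \frac{49}{25}*(-1) = -\frac{49}{25} (a basis 2-blade squares to minus the product of its generators' squares).
B^2 = -\frac{49}{25} — circular case — the even/odd split gives cos and sin: l = \frac{7}{5}, alpha*l = \frac{\pi}{2}, so exp(alpha B) = cos(\frac{\pi}{2}) + (sin(\frac{\pi}{2})/(\frac{7}{5}))*B = 0 + (\frac{5}{7})*B.
Answer: e_{23}


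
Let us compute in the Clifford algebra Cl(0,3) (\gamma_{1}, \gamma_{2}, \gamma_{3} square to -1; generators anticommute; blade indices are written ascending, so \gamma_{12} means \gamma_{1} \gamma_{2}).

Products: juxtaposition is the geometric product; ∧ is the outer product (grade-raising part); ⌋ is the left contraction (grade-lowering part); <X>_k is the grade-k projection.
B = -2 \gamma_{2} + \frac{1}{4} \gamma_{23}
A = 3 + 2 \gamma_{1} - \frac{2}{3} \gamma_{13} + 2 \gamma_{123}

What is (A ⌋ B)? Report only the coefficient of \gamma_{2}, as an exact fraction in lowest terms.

step 1: -6 \gamma_{2} + \frac{3}{4} \gamma_{23}
Answer: -6


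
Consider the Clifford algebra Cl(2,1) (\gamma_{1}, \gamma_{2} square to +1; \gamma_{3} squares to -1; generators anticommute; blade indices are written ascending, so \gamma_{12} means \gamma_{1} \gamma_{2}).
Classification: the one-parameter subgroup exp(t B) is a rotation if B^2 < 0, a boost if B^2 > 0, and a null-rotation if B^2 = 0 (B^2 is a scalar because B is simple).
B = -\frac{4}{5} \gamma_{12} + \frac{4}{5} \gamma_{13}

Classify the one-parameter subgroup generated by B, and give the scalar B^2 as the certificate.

B^2 term by term: the squares give (-\frac{4}{5})^2*(\gamma_{12})^2 + (\frac{4}{5})^2*(\gamma_{13})^2 = \frac{16}{25}*(-1) + \frac{16}{25}*(+1) = 0 (each basis 2-blade squares to minus the product of its generators' squares); cross terms between blades sharing an index anticommute and cancel. So B^2 = 0.
Answer: null-rotation, certificate B^2 = 0. B^2 = 0 is basis-independent, so its sign is the whole story.


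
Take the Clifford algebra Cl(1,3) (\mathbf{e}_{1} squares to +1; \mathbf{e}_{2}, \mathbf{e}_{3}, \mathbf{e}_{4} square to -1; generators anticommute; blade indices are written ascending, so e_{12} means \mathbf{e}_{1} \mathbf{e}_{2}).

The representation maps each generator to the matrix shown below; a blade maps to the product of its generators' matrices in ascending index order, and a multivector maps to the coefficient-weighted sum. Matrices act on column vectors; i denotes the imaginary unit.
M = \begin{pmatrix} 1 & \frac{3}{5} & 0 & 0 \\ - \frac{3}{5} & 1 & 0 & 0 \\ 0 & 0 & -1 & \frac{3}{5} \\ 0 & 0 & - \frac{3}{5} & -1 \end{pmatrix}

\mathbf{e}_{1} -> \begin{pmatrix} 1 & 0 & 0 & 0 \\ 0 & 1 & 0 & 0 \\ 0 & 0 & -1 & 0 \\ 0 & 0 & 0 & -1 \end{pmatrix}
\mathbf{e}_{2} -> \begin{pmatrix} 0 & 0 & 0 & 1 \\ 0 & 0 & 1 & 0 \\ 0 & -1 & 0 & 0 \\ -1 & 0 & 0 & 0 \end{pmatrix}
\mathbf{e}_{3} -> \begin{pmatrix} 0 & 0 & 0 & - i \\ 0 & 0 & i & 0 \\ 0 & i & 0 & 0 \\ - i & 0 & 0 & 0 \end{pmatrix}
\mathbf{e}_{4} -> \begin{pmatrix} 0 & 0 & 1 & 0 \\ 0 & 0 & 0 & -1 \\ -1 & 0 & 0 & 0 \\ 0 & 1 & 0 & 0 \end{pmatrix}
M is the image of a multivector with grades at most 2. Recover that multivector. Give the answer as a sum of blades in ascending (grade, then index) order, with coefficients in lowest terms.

Method: the blade images are trace-orthogonal — tr(rho(e_A) rho(e_B)^-1) = 4 if A = B and 0 otherwise — and rho(e_A)^-1 = (e_A)^2 * rho(e_A) with (e_A)^2 = +1 or -1, so the coefficient of e_A in the preimage is (e_A)^2 * tr(M rho(e_A))/4.
Nonzero projections over blades of grade <= 2: e_{1}: (e_{1})^2 = +1, tr(M rho(e_{1})) = 4, coefficient 1; e_{24}: (e_{24})^2 = -1, tr(M rho(e_{24})) = - \frac{12}{5}, coefficient \frac{3}{5}. Every other blade of grade <= 2 projects to 0.
Answer: e_{1} + \frac{3}{5} e_{24}


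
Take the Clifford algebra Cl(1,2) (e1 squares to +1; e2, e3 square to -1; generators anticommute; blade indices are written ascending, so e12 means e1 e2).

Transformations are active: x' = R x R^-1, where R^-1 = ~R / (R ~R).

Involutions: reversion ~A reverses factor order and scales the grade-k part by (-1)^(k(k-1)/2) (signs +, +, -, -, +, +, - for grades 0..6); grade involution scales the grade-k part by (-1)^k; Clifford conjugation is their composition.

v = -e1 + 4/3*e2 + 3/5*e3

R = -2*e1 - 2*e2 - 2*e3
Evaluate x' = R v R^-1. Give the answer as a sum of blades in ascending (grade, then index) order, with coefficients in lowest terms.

~R = -2*e1 - 2*e2 - 2*e3, and R ~R = -4, so R^-1 = ~R / (-4).
R v = 88/15 - 14/3*e12 - 16/5*e13 + 22/15*e23
Answer: 103/15*e1 + 68/15*e2 + 79/15*e3


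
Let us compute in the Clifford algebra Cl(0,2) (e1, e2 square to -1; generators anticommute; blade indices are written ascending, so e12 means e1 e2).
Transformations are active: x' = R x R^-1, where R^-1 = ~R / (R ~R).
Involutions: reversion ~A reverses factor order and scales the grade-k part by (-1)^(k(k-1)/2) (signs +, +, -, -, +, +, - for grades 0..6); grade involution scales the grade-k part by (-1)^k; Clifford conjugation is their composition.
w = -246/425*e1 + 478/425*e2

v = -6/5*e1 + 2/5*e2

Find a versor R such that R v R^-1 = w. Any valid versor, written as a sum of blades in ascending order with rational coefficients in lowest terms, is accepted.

Why this works: both vectors square to -8/5, so q(v) = q(w) and R = v + w = -756/425*e1 + 648/425*e2 carries v to w — its own direction survives, the complement (v - w)/2 flips.
Answer: -756/425*e1 + 648/425*e2


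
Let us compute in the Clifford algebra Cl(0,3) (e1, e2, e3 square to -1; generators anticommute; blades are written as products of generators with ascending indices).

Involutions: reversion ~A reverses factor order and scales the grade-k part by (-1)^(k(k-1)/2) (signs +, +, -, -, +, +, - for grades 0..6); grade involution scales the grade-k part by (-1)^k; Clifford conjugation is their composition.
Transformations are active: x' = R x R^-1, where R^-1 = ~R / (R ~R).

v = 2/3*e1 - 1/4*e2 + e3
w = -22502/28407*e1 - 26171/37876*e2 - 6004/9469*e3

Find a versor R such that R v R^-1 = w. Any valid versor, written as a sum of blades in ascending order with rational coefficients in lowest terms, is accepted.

A norm check does it: q(v) = q(w) = -217/144, hence R = v + w = -1188/9469*e1 - 8910/9469*e2 + 3465/9469*e3 realises the map — parallel part kept, (v - w)/2 negated, v carried to w.
Answer: -1188/9469*e1 - 8910/9469*e2 + 3465/9469*e3


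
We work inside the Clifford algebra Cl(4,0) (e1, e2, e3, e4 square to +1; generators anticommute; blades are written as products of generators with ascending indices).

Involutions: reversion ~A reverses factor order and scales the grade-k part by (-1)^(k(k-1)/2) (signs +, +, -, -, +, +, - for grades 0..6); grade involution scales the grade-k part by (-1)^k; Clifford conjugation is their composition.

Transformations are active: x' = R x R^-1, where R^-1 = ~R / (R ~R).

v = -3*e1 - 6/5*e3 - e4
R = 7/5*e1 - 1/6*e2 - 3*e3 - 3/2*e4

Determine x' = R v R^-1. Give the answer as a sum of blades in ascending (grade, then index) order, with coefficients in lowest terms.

~R = 7/5*e1 - 1/6*e2 - 3*e3 - 3/2*e4, and R ~R = 5957/450, so R^-1 = ~R / (5957/450).
R v = 9/10 - 1/2*e1 e2 - 267/25*e1 e3 - 59/10*e1 e4 + 1/5*e2 e3 + 1/6*e2 e4 + 6/5*e3 e4
Answer: 2715/851*e1 - 135/5957*e2 + 23592/29785*e3 + 4742/5957*e4


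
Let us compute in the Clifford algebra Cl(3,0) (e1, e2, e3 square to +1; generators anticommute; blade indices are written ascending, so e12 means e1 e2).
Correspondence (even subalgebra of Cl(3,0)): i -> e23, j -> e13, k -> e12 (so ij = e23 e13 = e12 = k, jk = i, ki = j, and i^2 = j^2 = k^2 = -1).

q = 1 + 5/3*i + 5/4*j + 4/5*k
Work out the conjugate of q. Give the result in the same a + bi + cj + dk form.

In blades: q = 1 + 4/5*e12 + 5/4*e13 + 5/3*e23.
Quaternion conjugation is reversion on the even subalgebra: the scalar is fixed and every grade-2 blade flips sign, giving 1 - 4/5*e12 - 5/4*e13 - 5/3*e23; translating back:
Answer: 1 - 5/3*i - 5/4*j - 4/5*k


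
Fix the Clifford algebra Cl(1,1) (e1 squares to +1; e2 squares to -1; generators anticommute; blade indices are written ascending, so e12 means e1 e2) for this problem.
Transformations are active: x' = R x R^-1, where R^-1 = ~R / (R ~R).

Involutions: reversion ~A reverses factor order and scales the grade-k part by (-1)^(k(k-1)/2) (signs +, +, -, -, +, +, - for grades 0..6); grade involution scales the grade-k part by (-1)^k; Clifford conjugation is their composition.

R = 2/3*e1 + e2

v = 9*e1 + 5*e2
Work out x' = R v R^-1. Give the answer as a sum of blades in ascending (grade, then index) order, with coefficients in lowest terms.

~R = 2/3*e1 + e2, and R ~R = -5/9, so R^-1 = ~R / (-5/9).
R v = 1 - 17/3*e12
Answer: -57/5*e1 - 43/5*e2


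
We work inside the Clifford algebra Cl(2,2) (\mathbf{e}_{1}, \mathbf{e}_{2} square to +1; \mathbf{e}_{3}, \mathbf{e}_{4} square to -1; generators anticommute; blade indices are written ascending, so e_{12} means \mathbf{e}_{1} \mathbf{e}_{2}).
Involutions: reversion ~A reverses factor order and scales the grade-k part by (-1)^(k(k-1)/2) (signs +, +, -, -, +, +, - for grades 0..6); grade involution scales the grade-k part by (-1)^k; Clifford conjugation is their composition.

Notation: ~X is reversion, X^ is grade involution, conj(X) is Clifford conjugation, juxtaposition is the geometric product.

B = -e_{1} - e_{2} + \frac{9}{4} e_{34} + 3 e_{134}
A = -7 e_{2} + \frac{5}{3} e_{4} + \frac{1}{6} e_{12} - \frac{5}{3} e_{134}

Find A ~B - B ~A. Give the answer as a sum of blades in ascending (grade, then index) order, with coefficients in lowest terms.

first term: 2 - \frac{47}{12} e_{1} + \frac{1}{6} e_{2} - \frac{15}{4} e_{3} - 7 e_{12} + 5 e_{13} + \frac{5}{3} e_{14} + \frac{5}{3} e_{24} + \frac{5}{3} e_{34} + \frac{65}{4} e_{234} - \frac{473}{24} e_{1234}
second term: 2 - \frac{47}{12} e_{1} + \frac{1}{6} e_{2} - \frac{15}{4} e_{3} + 7 e_{12} - 5 e_{13} - \frac{5}{3} e_{14} - \frac{5}{3} e_{24} - \frac{5}{3} e_{34} - \frac{65}{4} e_{234} - \frac{473}{24} e_{1234}
Answer: -14 e_{12} + 10 e_{13} + \frac{10}{3} e_{14} + \frac{10}{3} e_{24} + \frac{10}{3} e_{34} + \frac{65}{2} e_{234}


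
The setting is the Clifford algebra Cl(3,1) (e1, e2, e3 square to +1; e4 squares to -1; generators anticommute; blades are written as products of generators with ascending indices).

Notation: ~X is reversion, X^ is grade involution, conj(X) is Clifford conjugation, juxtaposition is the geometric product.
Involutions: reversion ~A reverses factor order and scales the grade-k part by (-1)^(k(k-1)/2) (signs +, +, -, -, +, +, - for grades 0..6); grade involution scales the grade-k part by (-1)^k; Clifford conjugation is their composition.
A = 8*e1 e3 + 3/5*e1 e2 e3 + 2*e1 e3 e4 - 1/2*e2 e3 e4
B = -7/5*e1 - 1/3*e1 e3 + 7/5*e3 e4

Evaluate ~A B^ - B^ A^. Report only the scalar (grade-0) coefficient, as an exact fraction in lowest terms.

first term: -8/3 - 14/5*e1 + 9/10*e2 + 56/5*e3 - 2/3*e4 - 56/5*e1 e4 - 21/25*e2 e3 - 14/5*e3 e4 - 151/150*e1 e2 e4 - 7/10*e1 e2 e3 e4
second term: 8/3 - 14/5*e1 + 9/10*e2 + 56/5*e3 - 2/3*e4 - 56/5*e1 e4 - 21/25*e2 e3 - 14/5*e3 e4 + 151/150*e1 e2 e4 + 7/10*e1 e2 e3 e4
Answer: -16/3


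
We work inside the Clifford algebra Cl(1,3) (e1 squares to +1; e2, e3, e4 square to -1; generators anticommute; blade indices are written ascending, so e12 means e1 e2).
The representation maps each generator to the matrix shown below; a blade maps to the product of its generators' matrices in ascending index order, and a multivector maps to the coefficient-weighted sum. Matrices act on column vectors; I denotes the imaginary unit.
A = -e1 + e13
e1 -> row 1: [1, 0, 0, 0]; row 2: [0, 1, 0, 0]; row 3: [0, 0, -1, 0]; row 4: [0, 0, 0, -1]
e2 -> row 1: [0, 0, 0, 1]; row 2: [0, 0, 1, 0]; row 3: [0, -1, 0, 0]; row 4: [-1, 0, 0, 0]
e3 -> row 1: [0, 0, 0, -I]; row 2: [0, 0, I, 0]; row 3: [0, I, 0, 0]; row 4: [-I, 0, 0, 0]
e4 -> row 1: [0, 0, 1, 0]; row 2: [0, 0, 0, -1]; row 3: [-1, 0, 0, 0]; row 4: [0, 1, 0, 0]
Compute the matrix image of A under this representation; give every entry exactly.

Bivector images (products of the table entries): rho(e13) = rho(e1)rho(e3) = row 1: [0, 0, 0, -I]; row 2: [0, 0, I, 0]; row 3: [0, -I, 0, 0]; row 4: [I, 0, 0, 0].
M = (-1)*rho(e1) + (1)*rho(e13), summed entrywise:
Answer: row 1: [-1, 0, 0, -I]; row 2: [0, -1, I, 0]; row 3: [0, -I, 1, 0]; row 4: [I, 0, 0, 1]


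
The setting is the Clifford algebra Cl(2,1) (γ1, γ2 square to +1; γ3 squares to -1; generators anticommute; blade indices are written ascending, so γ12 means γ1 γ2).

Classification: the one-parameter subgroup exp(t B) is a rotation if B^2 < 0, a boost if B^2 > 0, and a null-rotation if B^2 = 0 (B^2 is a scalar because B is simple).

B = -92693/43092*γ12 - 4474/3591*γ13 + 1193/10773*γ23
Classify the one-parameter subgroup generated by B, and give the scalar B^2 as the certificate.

B^2 term by term: the squares give (-92693/43092)^2*(γ12)^2 + (-4474/3591)^2*(γ13)^2 + (1193/10773)^2*(γ23)^2 = 8591992249/1856920464*(-1) + 20016676/12895281*(+1) + 1423249/116057529*(+1) = -49/16 (each basis 2-blade squares to minus the product of its generators' squares); cross terms between blades sharing an index anticommute and cancel. So B^2 = -49/16.
Answer: rotation, certificate B^2 = -49/16. The scalar -49/16 is the complete invariant here: its sign names the subgroup type.


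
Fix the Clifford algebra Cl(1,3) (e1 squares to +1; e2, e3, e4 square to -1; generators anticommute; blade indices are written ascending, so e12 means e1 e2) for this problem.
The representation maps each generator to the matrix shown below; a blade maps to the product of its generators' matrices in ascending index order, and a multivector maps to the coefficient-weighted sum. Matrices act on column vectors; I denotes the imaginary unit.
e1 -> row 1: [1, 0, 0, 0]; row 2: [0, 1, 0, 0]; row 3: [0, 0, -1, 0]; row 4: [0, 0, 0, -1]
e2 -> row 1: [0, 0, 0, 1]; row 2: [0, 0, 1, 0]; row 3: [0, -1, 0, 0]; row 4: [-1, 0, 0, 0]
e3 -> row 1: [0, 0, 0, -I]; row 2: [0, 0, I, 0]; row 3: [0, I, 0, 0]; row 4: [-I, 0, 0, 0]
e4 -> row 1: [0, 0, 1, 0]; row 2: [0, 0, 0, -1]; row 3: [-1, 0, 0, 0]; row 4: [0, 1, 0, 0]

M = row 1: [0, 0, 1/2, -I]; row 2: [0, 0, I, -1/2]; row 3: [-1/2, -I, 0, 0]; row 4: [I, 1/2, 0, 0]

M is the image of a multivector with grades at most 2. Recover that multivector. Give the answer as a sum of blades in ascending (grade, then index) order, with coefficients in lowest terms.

Method: the blade images are trace-orthogonal — tr(rho(e_A) rho(e_B)^-1) = 4 if A = B and 0 otherwise — and rho(e_A)^-1 = (e_A)^2 * rho(e_A) with (e_A)^2 = +1 or -1, so the coefficient of e_A in the preimage is (e_A)^2 * tr(M rho(e_A))/4.
Nonzero projections over blades of grade <= 2: e4: (e4)^2 = -1, tr(M rho(e4)) = -2, coefficient 1/2; e13: (e13)^2 = +1, tr(M rho(e13)) = 4, coefficient 1. Every other blade of grade <= 2 projects to 0.
Answer: 1/2*e4 + e13


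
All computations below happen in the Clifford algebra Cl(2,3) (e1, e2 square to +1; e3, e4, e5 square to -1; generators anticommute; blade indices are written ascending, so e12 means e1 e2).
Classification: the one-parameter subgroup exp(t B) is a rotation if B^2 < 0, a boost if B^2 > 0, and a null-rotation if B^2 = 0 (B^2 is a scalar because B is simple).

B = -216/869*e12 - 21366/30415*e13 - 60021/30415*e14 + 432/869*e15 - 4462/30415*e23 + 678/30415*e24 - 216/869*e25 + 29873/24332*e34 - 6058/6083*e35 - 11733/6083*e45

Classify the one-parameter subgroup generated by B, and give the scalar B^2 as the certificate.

B^2 term by term: the squares give (-216/869)^2*(e12)^2 + (-21366/30415)^2*(e13)^2 + (-60021/30415)^2*(e14)^2 + (432/869)^2*(e15)^2 + (-4462/30415)^2*(e23)^2 + (678/30415)^2*(e24)^2 + (-216/869)^2*(e25)^2 + (29873/24332)^2*(e34)^2 + (-6058/6083)^2*(e35)^2 + (-11733/6083)^2*(e45)^2 = 46656/755161*(-1) + 456505956/925072225*(+1) + 3602520441/925072225*(+1) + 186624/755161*(+1) + 19909444/925072225*(+1) + 459684/925072225*(+1) + 46656/755161*(+1) + 892396129/592046224*(-1) + 36699364/37002889*(-1) + 137663289/37002889*(-1) = -25/16 (each basis 2-blade squares to minus the product of its generators' squares); cross terms between blades sharing an index anticommute and cancel; the commuting (index-disjoint) pairs give grade-4 terms 2*c*c'*(blade product), which cancel blade by blade — e1234: -3226284/5286127 + 28972296/925072225 + 535627404/925072225 = 0; e1235: 2617056/5286127 - 9230112/26430635 - 3855168/26430635 = 0; e1245: 5068656/5286127 - 25929072/26430635 + 585792/26430635 = 0; e1345: 501374556/185014445 - 727214436/185014445 + 6452568/5286127 = 0; e2345: 104705292/185014445 + 8214648/185014445 - 3226284/5286127 = 0 — confirming B is simple. So B^2 = -25/16.
Answer: rotation, certificate B^2 = -25/16. B^2 = -25/16 is basis-independent, so its sign is the whole story.


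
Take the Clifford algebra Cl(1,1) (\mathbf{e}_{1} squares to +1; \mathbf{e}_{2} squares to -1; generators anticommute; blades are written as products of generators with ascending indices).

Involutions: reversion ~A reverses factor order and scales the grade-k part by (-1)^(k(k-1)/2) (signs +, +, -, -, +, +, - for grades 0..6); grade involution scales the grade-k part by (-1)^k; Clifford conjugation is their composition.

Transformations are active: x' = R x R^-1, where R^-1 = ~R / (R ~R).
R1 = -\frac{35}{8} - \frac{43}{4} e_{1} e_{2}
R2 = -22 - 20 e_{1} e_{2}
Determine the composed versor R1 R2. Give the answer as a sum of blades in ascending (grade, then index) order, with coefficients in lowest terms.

Distribute over the terms of R1 (each basis-blade product reordered to ascending indices, repeated generators contracted through their squares):
(-\frac{35}{8}) R2 = \frac{385}{4} + \frac{175}{2} e_{1} e_{2}
(-\frac{43}{4} e_{1} e_{2}) R2 = 215 + \frac{473}{2} e_{1} e_{2}
Summing the partial products and collecting blades:
Answer: \frac{1245}{4} + 324 e_{1} e_{2}


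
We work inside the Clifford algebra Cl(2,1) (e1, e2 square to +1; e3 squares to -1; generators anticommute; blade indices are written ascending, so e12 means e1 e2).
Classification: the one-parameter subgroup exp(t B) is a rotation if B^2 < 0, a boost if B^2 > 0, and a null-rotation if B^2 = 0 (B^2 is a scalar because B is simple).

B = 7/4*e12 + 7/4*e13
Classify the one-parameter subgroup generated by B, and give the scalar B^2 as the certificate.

B^2 term by term: the squares give (7/4)^2*(e12)^2 + (7/4)^2*(e13)^2 = 49/16*(-1) + 49/16*(+1) = 0 (each basis 2-blade squares to minus the product of its generators' squares); cross terms between blades sharing an index anticommute and cancel. So B^2 = 0.
Answer: null-rotation, certificate B^2 = 0. Check the certificate: B^2 = 0, and that sign is decisive whatever form B takes.


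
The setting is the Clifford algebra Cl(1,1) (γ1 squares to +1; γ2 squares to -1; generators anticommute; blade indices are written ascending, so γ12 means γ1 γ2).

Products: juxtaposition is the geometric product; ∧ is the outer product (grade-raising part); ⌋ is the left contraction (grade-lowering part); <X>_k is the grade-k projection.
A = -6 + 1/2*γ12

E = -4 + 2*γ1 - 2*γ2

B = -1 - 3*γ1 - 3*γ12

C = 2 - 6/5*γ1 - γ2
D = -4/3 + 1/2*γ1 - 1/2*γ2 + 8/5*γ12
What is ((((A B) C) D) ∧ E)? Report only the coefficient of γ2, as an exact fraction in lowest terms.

step 1: 9/2 + 18*γ1 + 3/2*γ2 + 35/2*γ12
step 2: -111/10 + 481/10*γ1 + 39/2*γ2 + 94/5*γ12
step 3: 1967/25 - 349/12*γ1 + 4711/100*γ2 - 5747/75*γ12
step 4: -7868/25 + 20527/75*γ1 - 1729/5*γ2 + 20284/75*γ12
Answer: -1729/5


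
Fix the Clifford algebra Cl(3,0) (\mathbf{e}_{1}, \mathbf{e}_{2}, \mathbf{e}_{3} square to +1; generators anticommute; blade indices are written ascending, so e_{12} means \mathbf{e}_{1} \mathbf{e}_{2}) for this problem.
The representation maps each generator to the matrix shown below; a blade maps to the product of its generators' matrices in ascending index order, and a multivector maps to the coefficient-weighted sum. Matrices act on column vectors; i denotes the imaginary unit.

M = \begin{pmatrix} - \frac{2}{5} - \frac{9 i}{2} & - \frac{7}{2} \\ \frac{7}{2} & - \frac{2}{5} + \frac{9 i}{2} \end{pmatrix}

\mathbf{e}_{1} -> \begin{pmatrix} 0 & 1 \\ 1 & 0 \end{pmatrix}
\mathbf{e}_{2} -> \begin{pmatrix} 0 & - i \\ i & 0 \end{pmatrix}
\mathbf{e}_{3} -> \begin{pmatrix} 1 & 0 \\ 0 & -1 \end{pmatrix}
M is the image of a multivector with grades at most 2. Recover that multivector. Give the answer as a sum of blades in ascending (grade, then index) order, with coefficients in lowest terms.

Method: 1, rho(e_{1}), rho(e_{2}), rho(e_{3}) form a trace-orthogonal basis of the 2x2 complex matrices (tr(X Y) = 2 if X = Y, else 0), so M = m0*1 + m1*rho(e_{1}) + m2*rho(e_{2}) + m3*rho(e_{3}) with m0 = tr(M)/2 = - \frac{2}{5}, m1 = tr(M rho(e_{1}))/2 = 0, m2 = tr(M rho(e_{2}))/2 = - \frac{7 i}{2}, m3 = tr(M rho(e_{3}))/2 = - \frac{9 i}{2}.
Multiplying table entries, the bivector images are rho(e_{12}) = i*rho(e_{3}), rho(e_{13}) = -i*rho(e_{2}), rho(e_{23}) = i*rho(e_{1}); with real blade coefficients the real parts of m0..m3 are the coefficients of 1, e_{1}, e_{2}, e_{3} and the imaginary parts give the bivectors (e_{23}: Im m1, e_{13}: -Im m2, e_{12}: Im m3).
Answer: -\frac{2}{5} - \frac{9}{2} e_{12} + \frac{7}{2} e_{13}


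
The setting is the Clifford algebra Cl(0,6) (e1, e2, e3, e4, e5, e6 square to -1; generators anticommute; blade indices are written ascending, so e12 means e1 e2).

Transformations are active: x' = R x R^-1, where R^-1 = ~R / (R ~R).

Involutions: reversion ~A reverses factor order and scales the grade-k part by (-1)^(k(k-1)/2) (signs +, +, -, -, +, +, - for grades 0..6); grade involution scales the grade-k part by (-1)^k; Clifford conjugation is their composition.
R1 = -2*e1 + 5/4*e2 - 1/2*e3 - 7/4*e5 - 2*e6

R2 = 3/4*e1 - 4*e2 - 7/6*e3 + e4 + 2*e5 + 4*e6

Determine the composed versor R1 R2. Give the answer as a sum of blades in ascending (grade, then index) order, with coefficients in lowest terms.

Distribute over the terms of R1 (each basis-blade product reordered to ascending indices, repeated generators contracted through their squares):
(-2*e1) R2 = 3/2 + 8*e12 + 7/3*e13 - 2*e14 - 4*e15 - 8*e16
(5/4*e2) R2 = 5 - 15/16*e12 - 35/24*e23 + 5/4*e24 + 5/2*e25 + 5*e26
(-1/2*e3) R2 = -7/12 + 3/8*e13 - 2*e23 - 1/2*e34 - e35 - 2*e36
(-7/4*e5) R2 = 7/2 + 21/16*e15 - 7*e25 - 49/24*e35 + 7/4*e45 - 7*e56
(-2*e6) R2 = 8 + 3/2*e16 - 8*e26 - 7/3*e36 + 2*e46 + 4*e56
Summing the partial products and collecting blades:
Answer: 209/12 + 113/16*e12 + 65/24*e13 - 2*e14 - 43/16*e15 - 13/2*e16 - 83/24*e23 + 5/4*e24 - 9/2*e25 - 3*e26 - 1/2*e34 - 73/24*e35 - 13/3*e36 + 7/4*e45 + 2*e46 - 3*e56


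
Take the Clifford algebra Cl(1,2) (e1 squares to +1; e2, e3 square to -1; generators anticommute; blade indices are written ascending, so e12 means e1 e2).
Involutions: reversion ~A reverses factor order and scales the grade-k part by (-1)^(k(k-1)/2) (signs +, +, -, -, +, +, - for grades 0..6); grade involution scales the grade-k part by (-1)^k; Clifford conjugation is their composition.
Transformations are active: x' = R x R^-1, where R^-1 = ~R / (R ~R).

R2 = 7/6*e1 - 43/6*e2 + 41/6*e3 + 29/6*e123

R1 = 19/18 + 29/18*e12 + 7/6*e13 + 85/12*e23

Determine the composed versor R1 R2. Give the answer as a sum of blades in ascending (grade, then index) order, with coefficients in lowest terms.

Distribute over the terms of R1 (each basis-blade product reordered to ascending indices, repeated generators contracted through their squares):
(19/18) R2 = 133/108*e1 - 817/108*e2 + 779/108*e3 + 551/108*e123
(29/18*e12) R2 = 1247/108*e1 - 203/108*e2 + 841/108*e3 + 1189/108*e123
(7/6*e13) R2 = -287/36*e1 - 203/36*e2 - 49/36*e3 + 301/36*e123
(85/12*e23) R2 = -2465/72*e1 - 3485/72*e2 - 3655/72*e3 + 595/72*e123
Summing the partial products and collecting blades:
Answer: -2119/72*e1 - 4571/72*e2 - 297/8*e3 + 2357/72*e123


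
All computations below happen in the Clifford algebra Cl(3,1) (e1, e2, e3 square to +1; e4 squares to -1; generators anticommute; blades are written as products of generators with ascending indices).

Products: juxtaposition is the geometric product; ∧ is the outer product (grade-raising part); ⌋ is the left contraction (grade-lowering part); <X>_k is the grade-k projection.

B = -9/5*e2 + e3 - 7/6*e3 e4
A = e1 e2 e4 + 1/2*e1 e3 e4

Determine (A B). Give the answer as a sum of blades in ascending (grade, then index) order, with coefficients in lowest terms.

step 1: -7/12*e1 + 13/10*e1 e4 - 7/6*e1 e2 e3 - 19/10*e1 e2 e3 e4
Answer: -7/12*e1 + 13/10*e1 e4 - 7/6*e1 e2 e3 - 19/10*e1 e2 e3 e4


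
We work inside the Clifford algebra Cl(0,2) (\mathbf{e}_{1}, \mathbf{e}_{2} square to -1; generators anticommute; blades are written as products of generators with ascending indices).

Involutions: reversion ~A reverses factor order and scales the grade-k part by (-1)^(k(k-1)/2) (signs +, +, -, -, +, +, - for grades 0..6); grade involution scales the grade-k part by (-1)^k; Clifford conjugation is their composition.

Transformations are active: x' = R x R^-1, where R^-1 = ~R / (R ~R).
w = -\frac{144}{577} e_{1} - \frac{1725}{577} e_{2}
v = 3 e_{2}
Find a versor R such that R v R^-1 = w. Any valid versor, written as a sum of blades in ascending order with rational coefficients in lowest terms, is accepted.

A norm check does it: q(v) = q(w) = -9, hence R = v + w = -\frac{144}{577} e_{1} + \frac{6}{577} e_{2} realises the map — parallel part kept, (v - w)/2 negated, v carried to w.
Answer: -\frac{144}{577} e_{1} + \frac{6}{577} e_{2}


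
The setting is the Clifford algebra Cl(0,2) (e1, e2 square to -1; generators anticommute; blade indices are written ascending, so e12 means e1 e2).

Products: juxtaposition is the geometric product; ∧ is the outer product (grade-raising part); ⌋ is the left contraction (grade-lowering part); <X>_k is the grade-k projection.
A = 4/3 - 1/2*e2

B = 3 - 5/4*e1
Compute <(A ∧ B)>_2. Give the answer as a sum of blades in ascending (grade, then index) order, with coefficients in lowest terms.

step 1: 4 - 5/3*e1 - 3/2*e2 - 5/8*e12
step 2: -5/8*e12
Answer: -5/8*e12


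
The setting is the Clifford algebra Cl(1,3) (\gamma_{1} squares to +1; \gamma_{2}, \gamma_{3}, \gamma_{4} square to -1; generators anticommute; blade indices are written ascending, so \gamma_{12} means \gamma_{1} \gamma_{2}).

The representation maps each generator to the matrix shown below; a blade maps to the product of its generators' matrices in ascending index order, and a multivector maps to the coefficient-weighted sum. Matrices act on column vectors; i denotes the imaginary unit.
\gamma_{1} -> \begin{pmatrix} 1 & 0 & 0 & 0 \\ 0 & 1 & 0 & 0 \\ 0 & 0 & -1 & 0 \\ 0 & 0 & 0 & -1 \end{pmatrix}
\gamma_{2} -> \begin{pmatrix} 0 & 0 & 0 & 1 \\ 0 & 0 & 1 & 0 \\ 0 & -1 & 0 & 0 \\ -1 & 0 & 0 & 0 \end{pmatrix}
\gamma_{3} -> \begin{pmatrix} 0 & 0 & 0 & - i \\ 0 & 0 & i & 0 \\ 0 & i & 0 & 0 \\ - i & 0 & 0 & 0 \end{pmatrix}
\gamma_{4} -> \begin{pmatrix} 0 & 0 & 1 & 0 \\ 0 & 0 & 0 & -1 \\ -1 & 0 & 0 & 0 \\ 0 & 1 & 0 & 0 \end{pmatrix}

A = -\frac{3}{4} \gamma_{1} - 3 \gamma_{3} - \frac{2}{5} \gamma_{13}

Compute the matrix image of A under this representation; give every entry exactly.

Bivector images (products of the table entries): rho(\gamma_{13}) = rho(\gamma_{1})rho(\gamma_{3}) = \begin{pmatrix} 0 & 0 & 0 & - i \\ 0 & 0 & i & 0 \\ 0 & - i & 0 & 0 \\ i & 0 & 0 & 0 \end{pmatrix}.
M = (-\frac{3}{4})*rho(\gamma_{1}) + (-3)*rho(\gamma_{3}) + (-\frac{2}{5})*rho(\gamma_{13}), summed entrywise:
Answer: \begin{pmatrix} - \frac{3}{4} & 0 & 0 & \frac{17 i}{5} \\ 0 & - \frac{3}{4} & - \frac{17 i}{5} & 0 \\ 0 & - \frac{13 i}{5} & \frac{3}{4} & 0 \\ \frac{13 i}{5} & 0 & 0 & \frac{3}{4} \end{pmatrix}


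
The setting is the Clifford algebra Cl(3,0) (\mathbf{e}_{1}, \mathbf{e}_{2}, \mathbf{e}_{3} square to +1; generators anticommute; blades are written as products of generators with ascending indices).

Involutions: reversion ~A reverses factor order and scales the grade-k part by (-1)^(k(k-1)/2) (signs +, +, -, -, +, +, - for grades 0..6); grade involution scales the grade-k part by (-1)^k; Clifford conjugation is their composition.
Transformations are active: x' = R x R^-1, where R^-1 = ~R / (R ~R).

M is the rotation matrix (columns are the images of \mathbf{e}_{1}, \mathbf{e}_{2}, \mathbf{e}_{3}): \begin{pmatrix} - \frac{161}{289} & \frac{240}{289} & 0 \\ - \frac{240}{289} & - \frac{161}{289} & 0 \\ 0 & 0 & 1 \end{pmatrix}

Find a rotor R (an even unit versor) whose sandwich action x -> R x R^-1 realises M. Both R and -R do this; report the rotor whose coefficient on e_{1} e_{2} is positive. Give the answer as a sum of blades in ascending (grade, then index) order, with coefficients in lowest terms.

Method: write R = a + b12*e_{1} e_{2} + b13*e_{1} e_{3} + b23*e_{2} e_{3} with a^2 + b12^2 + b13^2 + b23^2 = 1 (so R^-1 = ~R). Expanding the columns R e_j ~R gives tr M = 4a^2 - 1 and, from the antisymmetric part, M21 - M12 = -4a*b12, M13 - M31 = 4a*b13, M32 - M23 = -4a*b23.
Here tr M = -\frac{33}{289}, so a^2 = (1 + tr M)/4 = \frac{64}{289} and a = ±\frac{8}{17}. Taking a = \frac{8}{17}: M21 - M12 = -\frac{480}{289}, M13 - M31 = 0, M32 - M23 = 0, giving b12 = \frac{15}{17}, b13 = 0, b23 = 0, i.e. R = \frac{8}{17} + \frac{15}{17} e_{1} e_{2}.
Its e_{1} e_{2} coefficient is already positive.
Answer: \frac{8}{17} + \frac{15}{17} e_{1} e_{2}. Note: both R and -R realise this M (trace -\frac{33}{289}); the covering map identifies them, and the e_{1} e_{2}-coefficient sign is the tie-breaker.


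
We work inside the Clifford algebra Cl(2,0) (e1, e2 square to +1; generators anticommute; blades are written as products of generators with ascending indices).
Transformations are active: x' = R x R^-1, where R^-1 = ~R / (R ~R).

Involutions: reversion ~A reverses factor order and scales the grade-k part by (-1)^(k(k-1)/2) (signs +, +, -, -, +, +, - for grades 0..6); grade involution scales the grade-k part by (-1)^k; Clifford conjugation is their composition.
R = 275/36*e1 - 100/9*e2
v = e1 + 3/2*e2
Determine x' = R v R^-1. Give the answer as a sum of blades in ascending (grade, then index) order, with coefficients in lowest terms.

~R = 275/36*e1 - 100/9*e2, and R ~R = 235625/1296, so R^-1 = ~R / (235625/1296).
R v = -325/36 + 1625/72*e1 e2
Answer: -51/29*e1 - 23/58*e2


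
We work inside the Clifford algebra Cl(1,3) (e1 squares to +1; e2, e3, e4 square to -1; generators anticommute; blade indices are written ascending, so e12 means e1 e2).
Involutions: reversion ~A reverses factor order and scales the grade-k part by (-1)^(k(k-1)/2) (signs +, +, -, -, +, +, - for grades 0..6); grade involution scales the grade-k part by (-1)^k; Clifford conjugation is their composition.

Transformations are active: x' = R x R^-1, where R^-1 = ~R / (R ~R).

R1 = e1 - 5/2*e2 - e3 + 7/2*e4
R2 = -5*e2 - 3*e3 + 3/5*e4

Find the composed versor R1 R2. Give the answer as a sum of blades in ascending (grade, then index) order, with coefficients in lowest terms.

Distribute over the terms of R2 (each basis-blade product reordered to ascending indices, repeated generators contracted through their squares):
R1 (-5*e2) = -25/2 - 5*e12 - 5*e23 + 35/2*e24
R1 (-3*e3) = -3 - 3*e13 + 15/2*e23 + 21/2*e34
R1 (3/5*e4) = -21/10 + 3/5*e14 - 3/2*e24 - 3/5*e34
Summing the partial products and collecting blades:
Answer: -88/5 - 5*e12 - 3*e13 + 3/5*e14 + 5/2*e23 + 16*e24 + 99/10*e34
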